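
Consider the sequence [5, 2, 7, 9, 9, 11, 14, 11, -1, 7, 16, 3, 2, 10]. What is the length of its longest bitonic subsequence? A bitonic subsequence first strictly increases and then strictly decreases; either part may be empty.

9

Let inc[i] be the LIS ending at i and dec[i] the longest strictly decreasing subsequence starting at i. inc = [1, 1, 2, 3, 3, 4, 5, 4, 1, 2, 6, 2, 2, 4], dec = [3, 2, 3, 4, 4, 4, 5, 4, 1, 3, 3, 2, 1, 1].
max_i inc[i]+dec[i]−1 = 9, with one witness 5, 7, 9, 11, 14, 11, 7, 3, 2.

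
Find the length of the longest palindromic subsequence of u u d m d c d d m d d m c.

One longest palindromic subsequence is cddmddc (positions 6,7,8,9,10,11,13); it reads the same forward and backward, and the interval DP gives dp[1][13] = 7.

7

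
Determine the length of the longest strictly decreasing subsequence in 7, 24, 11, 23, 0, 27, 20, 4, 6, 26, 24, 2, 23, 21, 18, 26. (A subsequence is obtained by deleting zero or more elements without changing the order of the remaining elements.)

One longest decreasing subsequence is 27, 26, 24, 23, 21, 18 (positions 6,10,11,13,14,15), of length 6; no longer one exists.

6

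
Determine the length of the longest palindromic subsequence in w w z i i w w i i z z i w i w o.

One longest palindromic subsequence is wwziiwwiizww (positions 1,2,3,4,5,6,7,8,9,11,13,15); it reads the same forward and backward, and the interval DP gives dp[1][16] = 12.

12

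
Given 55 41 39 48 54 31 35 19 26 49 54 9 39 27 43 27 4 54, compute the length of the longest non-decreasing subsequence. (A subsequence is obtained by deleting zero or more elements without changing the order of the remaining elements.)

5

Let dp[i] be the longest non-decreasing subsequence ending at position i. Then dp = [1, 1, 1, 2, 3, 1, 2, 1, 2, 3, 4, 1, 3, 3, 4, 4, 1, 5].
The maximum is 5; one witness is 41, 48, 54, 54, 54 at positions 2,4,5,11,18.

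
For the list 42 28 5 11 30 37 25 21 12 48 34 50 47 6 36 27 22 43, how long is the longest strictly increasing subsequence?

One longest increasing subsequence is 5, 11, 30, 37, 48, 50 (positions 3,4,5,6,10,12), of length 6; no longer one exists.

6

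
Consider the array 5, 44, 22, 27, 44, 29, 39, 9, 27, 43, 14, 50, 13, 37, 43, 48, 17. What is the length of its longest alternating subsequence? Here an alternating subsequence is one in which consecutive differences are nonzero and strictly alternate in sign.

A longest alternating subsequence is 5, 44, 22, 44, 29, 39, 9, 27, 14, 50, 13, 37, 17 (positions 1,2,3,5,6,7,8,9,11,12,13,14,17); its 12 consecutive differences strictly alternate in sign, and length 13 is optimal.

13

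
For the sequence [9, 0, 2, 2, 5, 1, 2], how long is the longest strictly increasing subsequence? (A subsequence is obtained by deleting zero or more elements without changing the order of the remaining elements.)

Let dp[i] be the longest increasing subsequence ending at position i. Then dp = [1, 1, 2, 2, 3, 2, 3].
The maximum is 3; one witness is 0, 2, 5 at positions 2,3,5.

3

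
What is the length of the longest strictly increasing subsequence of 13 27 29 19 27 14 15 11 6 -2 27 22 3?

One longest increasing subsequence is 13, 14, 15, 27 (positions 1,6,7,11), of length 4; no longer one exists.

4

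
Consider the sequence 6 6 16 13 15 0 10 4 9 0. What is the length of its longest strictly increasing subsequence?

3

One longest increasing subsequence is 6, 13, 15 (positions 1,4,5), of length 3; no longer one exists.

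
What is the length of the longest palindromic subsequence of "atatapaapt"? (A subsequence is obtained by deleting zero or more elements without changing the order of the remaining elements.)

7

Using dp[i][j] = 2 + dp[i+1][j−1] if the ends match, else max(dp[i+1][j], dp[i][j−1]):
dp[1][10] = 7. A witness is taapaat at positions 2,3,5,6,7,8,10.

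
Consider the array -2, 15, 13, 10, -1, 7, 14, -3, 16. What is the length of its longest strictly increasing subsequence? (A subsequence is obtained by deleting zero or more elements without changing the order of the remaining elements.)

Scanning left to right, the best length ending at each element is: -2→1, 15→2, 13→2, 10→2, -1→2, 7→3, 14→4, -3→1, 16→5.
So the longest increasing subsequence has length 5, e.g. -2, -1, 7, 14, 16.

5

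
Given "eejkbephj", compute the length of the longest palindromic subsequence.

3

One longest palindromic subsequence is jhj (positions 3,8,9); it reads the same forward and backward, and the interval DP gives dp[1][9] = 3.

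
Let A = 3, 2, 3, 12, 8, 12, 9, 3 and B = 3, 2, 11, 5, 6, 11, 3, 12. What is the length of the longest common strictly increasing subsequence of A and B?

3

For each value that appears in both, track the longest common increasing run ending there.
The best achievable length is 3; one witness is 2, 3, 12 (A-positions 2,3,4, B-positions 2,7,8).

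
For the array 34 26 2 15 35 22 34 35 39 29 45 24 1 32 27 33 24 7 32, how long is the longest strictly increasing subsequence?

7

One longest increasing subsequence is 2, 15, 22, 34, 35, 39, 45 (positions 3,4,6,7,8,9,11), of length 7; no longer one exists.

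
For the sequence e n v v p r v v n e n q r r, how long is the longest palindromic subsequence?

Using dp[i][j] = 2 + dp[i+1][j−1] if the ends match, else max(dp[i+1][j], dp[i][j−1]):
dp[1][14] = 9. A witness is envvrvvne at positions 1,2,3,4,6,7,8,9,10.

9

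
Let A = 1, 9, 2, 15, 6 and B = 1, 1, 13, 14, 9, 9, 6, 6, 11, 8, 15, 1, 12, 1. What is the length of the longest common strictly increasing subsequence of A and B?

3

For each value that appears in both, track the longest common increasing run ending there.
The best achievable length is 3; one witness is 1, 9, 15 (A-positions 1,2,4, B-positions 1,5,11).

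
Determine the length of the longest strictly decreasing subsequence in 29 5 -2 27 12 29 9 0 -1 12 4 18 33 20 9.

One longest decreasing subsequence is 29, 27, 12, 9, 0, -1 (positions 1,4,5,7,8,9), of length 6; no longer one exists.

6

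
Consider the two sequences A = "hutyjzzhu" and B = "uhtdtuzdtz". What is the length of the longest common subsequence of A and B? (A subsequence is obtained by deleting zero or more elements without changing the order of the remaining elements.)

4

Backtracking the LCS table gives one alignment: h (A1,B2) → u (A2,B6) → t (A3,B9) → z (A7,B10).
So the longest common subsequence has length 4.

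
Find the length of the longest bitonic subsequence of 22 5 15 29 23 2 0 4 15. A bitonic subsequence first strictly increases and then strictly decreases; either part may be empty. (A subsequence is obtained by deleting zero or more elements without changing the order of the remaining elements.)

One longest bitonic subsequence is 5, 15, 29, 23, 2, 0 (positions 2,3,4,5,6,7): it rises to 29 then falls. Length 6 is optimal.

6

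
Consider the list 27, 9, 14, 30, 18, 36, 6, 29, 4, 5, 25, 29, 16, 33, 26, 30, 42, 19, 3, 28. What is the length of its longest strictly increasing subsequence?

Let dp[i] be the longest increasing subsequence ending at position i. Then dp = [1, 1, 2, 3, 3, 4, 1, 4, 1, 2, 4, 5, 3, 6, 5, 6, 7, 4, 1, 6].
The maximum is 7; one witness is 9, 14, 18, 25, 29, 33, 42 at positions 2,3,5,11,12,14,17.

7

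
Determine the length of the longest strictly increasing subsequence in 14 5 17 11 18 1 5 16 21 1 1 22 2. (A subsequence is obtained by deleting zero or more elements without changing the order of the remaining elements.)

Let dp[i] be the longest increasing subsequence ending at position i. Then dp = [1, 1, 2, 2, 3, 1, 2, 3, 4, 1, 1, 5, 2].
The maximum is 5; one witness is 14, 17, 18, 21, 22 at positions 1,3,5,9,12.

5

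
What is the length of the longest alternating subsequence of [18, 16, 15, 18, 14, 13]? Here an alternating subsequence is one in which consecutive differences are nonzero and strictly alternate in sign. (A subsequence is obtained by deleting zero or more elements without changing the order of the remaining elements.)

A longest alternating subsequence is 18, 16, 18, 14 (positions 1,2,4,5); its 3 consecutive differences strictly alternate in sign, and length 4 is optimal.

4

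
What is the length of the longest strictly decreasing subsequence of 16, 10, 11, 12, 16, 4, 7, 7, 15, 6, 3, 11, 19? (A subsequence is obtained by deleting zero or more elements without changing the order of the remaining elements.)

5

One longest decreasing subsequence is 16, 10, 7, 6, 3 (positions 1,2,7,10,11), of length 5; no longer one exists.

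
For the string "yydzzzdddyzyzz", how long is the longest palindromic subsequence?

One longest palindromic subsequence is zzzdddzzz (positions 4,5,6,7,8,9,11,13,14); it reads the same forward and backward, and the interval DP gives dp[1][14] = 9.

9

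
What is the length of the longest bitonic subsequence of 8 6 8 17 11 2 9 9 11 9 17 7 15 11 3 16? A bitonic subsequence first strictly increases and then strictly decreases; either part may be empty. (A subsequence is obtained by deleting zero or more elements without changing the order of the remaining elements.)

Let inc[i] be the LIS ending at i and dec[i] the longest strictly decreasing subsequence starting at i. inc = [1, 1, 2, 3, 3, 1, 3, 3, 4, 3, 5, 2, 5, 4, 2, 6], dec = [3, 2, 3, 5, 4, 1, 3, 3, 4, 3, 4, 2, 3, 2, 1, 1].
max_i inc[i]+dec[i]−1 = 8, with one witness 6, 8, 9, 11, 17, 15, 11, 3.

8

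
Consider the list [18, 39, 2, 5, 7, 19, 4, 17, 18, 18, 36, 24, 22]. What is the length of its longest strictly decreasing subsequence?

Scanning left to right, the best length ending at each element is: 18→1, 39→1, 2→2, 5→2, 7→2, 19→2, 4→3, 17→3, 18→3, 18→3, 36→2, 24→3, 22→4.
So the longest decreasing subsequence has length 4, e.g. 39, 36, 24, 22.

4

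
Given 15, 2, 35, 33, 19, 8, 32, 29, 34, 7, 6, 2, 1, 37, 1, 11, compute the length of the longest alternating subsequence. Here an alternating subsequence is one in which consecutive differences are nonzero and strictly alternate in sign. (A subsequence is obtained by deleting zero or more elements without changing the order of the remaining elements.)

A longest alternating subsequence is 15, 2, 35, 19, 32, 29, 34, 7, 37, 1, 11 (positions 1,2,3,5,7,8,9,10,14,15,16); its 10 consecutive differences strictly alternate in sign, and length 11 is optimal.

11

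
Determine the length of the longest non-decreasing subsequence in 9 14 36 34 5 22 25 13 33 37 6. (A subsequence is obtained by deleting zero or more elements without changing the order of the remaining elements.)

6

One longest non-decreasing subsequence is 9, 14, 22, 25, 33, 37 (positions 1,2,6,7,9,10), of length 6; no longer one exists.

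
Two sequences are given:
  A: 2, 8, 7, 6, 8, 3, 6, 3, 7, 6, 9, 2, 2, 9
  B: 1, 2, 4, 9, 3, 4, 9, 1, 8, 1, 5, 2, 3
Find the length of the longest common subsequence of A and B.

A longest common subsequence is 2, 3, 9, 2 (length 4); the LCS DP confirms no longer common subsequence exists.

4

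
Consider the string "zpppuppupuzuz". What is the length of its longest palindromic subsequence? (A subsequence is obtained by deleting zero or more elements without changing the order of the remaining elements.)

Using dp[i][j] = 2 + dp[i+1][j−1] if the ends match, else max(dp[i+1][j], dp[i][j−1]):
dp[1][13] = 9. A witness is zpppupppz at positions 1,2,3,4,5,6,7,9,13.

9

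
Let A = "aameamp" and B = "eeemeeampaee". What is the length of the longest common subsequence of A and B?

5

A longest common subsequence is meamp (length 5); the LCS DP confirms no longer common subsequence exists.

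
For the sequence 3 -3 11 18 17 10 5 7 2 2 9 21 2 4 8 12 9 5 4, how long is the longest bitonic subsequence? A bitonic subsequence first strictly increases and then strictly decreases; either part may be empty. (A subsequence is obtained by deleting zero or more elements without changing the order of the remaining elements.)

9

Let inc[i] be the LIS ending at i and dec[i] the longest strictly decreasing subsequence starting at i. inc = [1, 1, 2, 3, 3, 2, 2, 3, 2, 2, 4, 5, 2, 3, 4, 5, 5, 4, 3], dec = [2, 1, 6, 7, 6, 5, 2, 3, 1, 1, 4, 5, 1, 1, 3, 4, 3, 2, 1].
max_i inc[i]+dec[i]−1 = 9, with one witness 3, 11, 18, 17, 10, 9, 8, 5, 4.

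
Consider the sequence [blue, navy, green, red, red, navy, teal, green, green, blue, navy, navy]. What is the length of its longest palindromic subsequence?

6

One longest palindromic subsequence is navy navy green green navy navy (positions 2,6,8,9,11,12); it reads the same forward and backward, and the interval DP gives dp[1][12] = 6.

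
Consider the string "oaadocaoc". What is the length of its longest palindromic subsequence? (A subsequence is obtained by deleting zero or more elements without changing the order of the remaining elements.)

Using dp[i][j] = 2 + dp[i+1][j−1] if the ends match, else max(dp[i+1][j], dp[i][j−1]):
dp[1][9] = 5. A witness is oacao at positions 1,2,6,7,8.

5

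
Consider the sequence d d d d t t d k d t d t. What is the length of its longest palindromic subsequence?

8

Using dp[i][j] = 2 + dp[i+1][j−1] if the ends match, else max(dp[i+1][j], dp[i][j−1]):
dp[1][12] = 8. A witness is dddttddd at positions 2,3,4,5,6,7,9,11.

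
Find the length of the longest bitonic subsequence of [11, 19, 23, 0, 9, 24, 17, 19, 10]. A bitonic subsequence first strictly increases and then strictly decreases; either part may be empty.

6

Let inc[i] be the LIS ending at i and dec[i] the longest strictly decreasing subsequence starting at i. inc = [1, 2, 3, 1, 2, 4, 3, 4, 3], dec = [2, 3, 3, 1, 1, 3, 2, 2, 1].
max_i inc[i]+dec[i]−1 = 6, with one witness 11, 19, 23, 24, 19, 10.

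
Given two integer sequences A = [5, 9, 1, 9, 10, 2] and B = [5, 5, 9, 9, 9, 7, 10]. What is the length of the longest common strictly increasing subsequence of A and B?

A longest common strictly increasing subsequence is 5, 9, 10 (length 3); it appears in order in both A and B, and no longer such subsequence exists.

3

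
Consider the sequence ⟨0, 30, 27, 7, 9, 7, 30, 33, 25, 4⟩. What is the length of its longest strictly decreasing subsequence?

5

One longest decreasing subsequence is 30, 27, 9, 7, 4 (positions 2,3,5,6,10), of length 5; no longer one exists.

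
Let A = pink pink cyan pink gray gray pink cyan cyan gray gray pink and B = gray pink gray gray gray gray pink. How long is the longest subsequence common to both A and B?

6

A longest common subsequence is pink, gray, gray, gray, gray, pink (length 6); the LCS DP confirms no longer common subsequence exists.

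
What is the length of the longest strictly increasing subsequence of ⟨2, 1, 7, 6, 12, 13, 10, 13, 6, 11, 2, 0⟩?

4

Let dp[i] be the longest increasing subsequence ending at position i. Then dp = [1, 1, 2, 2, 3, 4, 3, 4, 2, 4, 2, 1].
The maximum is 4; one witness is 2, 7, 12, 13 at positions 1,3,5,6.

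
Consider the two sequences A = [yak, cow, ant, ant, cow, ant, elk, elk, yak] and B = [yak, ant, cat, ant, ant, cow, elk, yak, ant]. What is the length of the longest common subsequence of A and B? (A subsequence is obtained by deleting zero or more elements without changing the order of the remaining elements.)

A longest common subsequence is yak, ant, ant, cow, elk, yak (length 6); the LCS DP confirms no longer common subsequence exists.

6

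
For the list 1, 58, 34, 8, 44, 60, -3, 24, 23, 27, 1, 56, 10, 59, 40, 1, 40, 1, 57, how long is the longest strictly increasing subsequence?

6

One longest increasing subsequence is 1, 8, 24, 27, 56, 59 (positions 1,4,8,10,12,14), of length 6; no longer one exists.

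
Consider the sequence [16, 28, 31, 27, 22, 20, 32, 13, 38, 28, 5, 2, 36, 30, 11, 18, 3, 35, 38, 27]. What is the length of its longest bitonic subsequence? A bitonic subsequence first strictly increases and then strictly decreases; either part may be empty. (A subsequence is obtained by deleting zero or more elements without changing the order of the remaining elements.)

One longest bitonic subsequence is 16, 28, 31, 27, 22, 20, 13, 11, 3 (positions 1,2,3,4,5,6,8,15,17): it rises to 31 then falls. Length 9 is optimal.

9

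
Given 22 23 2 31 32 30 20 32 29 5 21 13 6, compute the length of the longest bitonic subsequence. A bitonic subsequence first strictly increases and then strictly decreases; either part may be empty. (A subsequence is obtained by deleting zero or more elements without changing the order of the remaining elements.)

9

Let inc[i] be the LIS ending at i and dec[i] the longest strictly decreasing subsequence starting at i. inc = [1, 2, 1, 3, 4, 3, 2, 4, 3, 2, 3, 3, 3], dec = [4, 4, 1, 6, 6, 5, 3, 5, 4, 1, 3, 2, 1].
max_i inc[i]+dec[i]−1 = 9, with one witness 22, 23, 31, 32, 30, 29, 21, 13, 6.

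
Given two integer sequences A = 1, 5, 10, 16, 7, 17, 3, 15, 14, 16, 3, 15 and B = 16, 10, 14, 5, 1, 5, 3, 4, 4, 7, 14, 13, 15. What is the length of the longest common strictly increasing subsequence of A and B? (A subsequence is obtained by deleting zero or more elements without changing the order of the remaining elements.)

5

A longest common strictly increasing subsequence is 1, 5, 7, 14, 15 (length 5); it appears in order in both A and B, and no longer such subsequence exists.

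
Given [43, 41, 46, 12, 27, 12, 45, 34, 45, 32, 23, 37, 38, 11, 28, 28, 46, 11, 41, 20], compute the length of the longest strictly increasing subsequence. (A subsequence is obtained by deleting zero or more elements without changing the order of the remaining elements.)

6

One longest increasing subsequence is 12, 27, 34, 37, 38, 46 (positions 4,5,8,12,13,17), of length 6; no longer one exists.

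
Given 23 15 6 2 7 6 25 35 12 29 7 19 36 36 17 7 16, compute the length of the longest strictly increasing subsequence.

5

One longest increasing subsequence is 6, 7, 25, 35, 36 (positions 3,5,7,8,13), of length 5; no longer one exists.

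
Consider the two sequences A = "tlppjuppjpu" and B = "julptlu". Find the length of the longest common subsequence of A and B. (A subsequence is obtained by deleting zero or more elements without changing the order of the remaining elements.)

A longest common subsequence is jupu (length 4); the LCS DP confirms no longer common subsequence exists.

4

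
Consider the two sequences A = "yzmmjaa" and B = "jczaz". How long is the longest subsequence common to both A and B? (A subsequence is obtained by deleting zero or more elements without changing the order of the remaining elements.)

2

Backtracking the LCS table gives one alignment: z (A2,B3) → a (A6,B4).
So the longest common subsequence has length 2.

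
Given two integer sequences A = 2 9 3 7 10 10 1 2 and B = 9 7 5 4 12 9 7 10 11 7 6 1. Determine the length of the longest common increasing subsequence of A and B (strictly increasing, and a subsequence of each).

2

For each value that appears in both, track the longest common increasing run ending there.
The best achievable length is 2; one witness is 9, 10 (A-positions 2,5, B-positions 1,8).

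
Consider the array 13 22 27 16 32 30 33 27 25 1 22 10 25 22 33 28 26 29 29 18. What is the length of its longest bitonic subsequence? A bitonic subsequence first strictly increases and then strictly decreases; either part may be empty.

One longest bitonic subsequence is 13, 22, 27, 32, 30, 27, 25, 22, 18 (positions 1,2,3,5,6,8,13,14,20): it rises to 32 then falls. Length 9 is optimal.

9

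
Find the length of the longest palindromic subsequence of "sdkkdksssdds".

One longest palindromic subsequence is sddsssdds (positions 1,2,5,7,8,9,10,11,12); it reads the same forward and backward, and the interval DP gives dp[1][12] = 9.

9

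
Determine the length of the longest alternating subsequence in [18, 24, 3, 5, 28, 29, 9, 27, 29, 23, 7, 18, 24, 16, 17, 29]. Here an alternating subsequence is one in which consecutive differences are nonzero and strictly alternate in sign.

Track the best alternating length ending on an up-step vs a down-step at each position: up/down = 1/1, 2/1, 1/3, 4/3, 4/1, 4/1, 4/5, 6/5, 6/1, 6/7, 4/7, 8/7, 8/7, 8/9, 10/9, 10/1.
The maximum over both is 10; one such subsequence is 18, 24, 3, 28, 9, 27, 7, 18, 16, 17.

10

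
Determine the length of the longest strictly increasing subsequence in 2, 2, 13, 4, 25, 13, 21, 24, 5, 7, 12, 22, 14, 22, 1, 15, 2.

7

Let dp[i] be the longest increasing subsequence ending at position i. Then dp = [1, 1, 2, 2, 3, 3, 4, 5, 3, 4, 5, 6, 6, 7, 1, 7, 2].
The maximum is 7; one witness is 2, 4, 5, 7, 12, 14, 22 at positions 1,4,9,10,11,13,14.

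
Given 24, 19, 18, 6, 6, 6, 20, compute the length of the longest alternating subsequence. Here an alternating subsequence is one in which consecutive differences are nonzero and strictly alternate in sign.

A longest alternating subsequence is 24, 19, 20 (positions 1,2,7); its 2 consecutive differences strictly alternate in sign, and length 3 is optimal.

3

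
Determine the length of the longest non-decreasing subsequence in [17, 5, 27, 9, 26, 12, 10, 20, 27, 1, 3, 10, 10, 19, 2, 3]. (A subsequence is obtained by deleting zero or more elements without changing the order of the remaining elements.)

One longest non-decreasing subsequence is 5, 9, 10, 10, 10, 19 (positions 2,4,7,12,13,14), of length 6; no longer one exists.

6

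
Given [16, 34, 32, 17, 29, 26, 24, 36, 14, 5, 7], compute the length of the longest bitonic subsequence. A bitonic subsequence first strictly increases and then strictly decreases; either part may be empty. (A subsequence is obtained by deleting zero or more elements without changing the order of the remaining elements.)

Let inc[i] be the LIS ending at i and dec[i] the longest strictly decreasing subsequence starting at i. inc = [1, 2, 2, 2, 3, 3, 3, 4, 1, 1, 2], dec = [3, 7, 6, 3, 5, 4, 3, 3, 2, 1, 1].
max_i inc[i]+dec[i]−1 = 8, with one witness 16, 34, 32, 29, 26, 24, 14, 7.

8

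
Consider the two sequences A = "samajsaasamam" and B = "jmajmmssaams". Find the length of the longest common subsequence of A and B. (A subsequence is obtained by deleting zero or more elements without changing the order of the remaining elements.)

8

A longest common subsequence is majssaam (length 8); the LCS DP confirms no longer common subsequence exists.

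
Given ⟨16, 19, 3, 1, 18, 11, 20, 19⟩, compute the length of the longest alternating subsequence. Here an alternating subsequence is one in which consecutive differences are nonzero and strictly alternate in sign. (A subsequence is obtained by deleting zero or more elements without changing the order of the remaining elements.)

7

A longest alternating subsequence is 16, 19, 3, 18, 11, 20, 19 (positions 1,2,3,5,6,7,8); its 6 consecutive differences strictly alternate in sign, and length 7 is optimal.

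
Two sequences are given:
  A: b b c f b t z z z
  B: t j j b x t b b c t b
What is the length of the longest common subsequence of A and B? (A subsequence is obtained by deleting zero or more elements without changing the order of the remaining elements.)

4

Backtracking the LCS table gives one alignment: b (A1,B7) → b (A2,B8) → c (A3,B9) → b (A5,B11).
So the longest common subsequence has length 4.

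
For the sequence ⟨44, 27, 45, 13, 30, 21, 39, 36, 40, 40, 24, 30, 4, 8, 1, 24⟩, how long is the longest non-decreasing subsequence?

5

One longest non-decreasing subsequence is 27, 30, 39, 40, 40 (positions 2,5,7,9,10), of length 5; no longer one exists.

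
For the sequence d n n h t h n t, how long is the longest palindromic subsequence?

One longest palindromic subsequence is nhthn (positions 3,4,5,6,7); it reads the same forward and backward, and the interval DP gives dp[1][8] = 5.

5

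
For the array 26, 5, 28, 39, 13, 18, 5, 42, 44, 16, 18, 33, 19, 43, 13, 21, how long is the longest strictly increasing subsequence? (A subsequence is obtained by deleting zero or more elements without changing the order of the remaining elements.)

Let dp[i] be the longest increasing subsequence ending at position i. Then dp = [1, 1, 2, 3, 2, 3, 1, 4, 5, 3, 4, 5, 5, 6, 2, 6].
The maximum is 6; one witness is 5, 13, 16, 18, 33, 43 at positions 2,5,10,11,12,14.

6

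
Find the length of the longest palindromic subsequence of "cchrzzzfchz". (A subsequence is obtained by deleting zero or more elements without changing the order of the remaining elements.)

One longest palindromic subsequence is hzzzh (positions 3,5,6,7,10); it reads the same forward and backward, and the interval DP gives dp[1][11] = 5.

5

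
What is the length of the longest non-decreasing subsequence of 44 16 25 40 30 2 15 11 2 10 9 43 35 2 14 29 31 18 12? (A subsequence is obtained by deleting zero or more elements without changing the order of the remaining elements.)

Let dp[i] be the longest non-decreasing subsequence ending at position i. Then dp = [1, 1, 2, 3, 3, 1, 2, 2, 2, 3, 3, 4, 4, 3, 4, 5, 6, 5, 4].
The maximum is 6; one witness is 2, 2, 10, 14, 29, 31 at positions 6,9,10,15,16,17.

6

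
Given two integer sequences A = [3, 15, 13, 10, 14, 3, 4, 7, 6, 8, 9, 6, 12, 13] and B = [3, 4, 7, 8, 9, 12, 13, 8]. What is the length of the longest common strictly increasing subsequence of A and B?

7

For each value that appears in both, track the longest common increasing run ending there.
The best achievable length is 7; one witness is 3, 4, 7, 8, 9, 12, 13 (A-positions 1,7,8,10,11,13,14, B-positions 1,2,3,4,5,6,7).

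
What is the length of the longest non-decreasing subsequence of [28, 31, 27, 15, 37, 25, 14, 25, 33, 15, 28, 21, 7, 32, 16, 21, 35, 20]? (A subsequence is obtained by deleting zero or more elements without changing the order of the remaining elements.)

6

One longest non-decreasing subsequence is 15, 25, 25, 28, 32, 35 (positions 4,6,8,11,14,17), of length 6; no longer one exists.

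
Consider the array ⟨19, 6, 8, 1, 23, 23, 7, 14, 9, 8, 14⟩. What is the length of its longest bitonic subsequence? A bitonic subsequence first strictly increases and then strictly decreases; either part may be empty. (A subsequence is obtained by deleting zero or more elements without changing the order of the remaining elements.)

Let inc[i] be the LIS ending at i and dec[i] the longest strictly decreasing subsequence starting at i. inc = [1, 1, 2, 1, 3, 3, 2, 3, 3, 3, 4], dec = [4, 2, 2, 1, 4, 4, 1, 3, 2, 1, 1].
max_i inc[i]+dec[i]−1 = 6, with one witness 6, 8, 23, 14, 9, 8.

6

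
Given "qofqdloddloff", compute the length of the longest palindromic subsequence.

Using dp[i][j] = 2 + dp[i+1][j−1] if the ends match, else max(dp[i+1][j], dp[i][j−1]):
dp[1][13] = 6. A witness is foddof at positions 3,7,8,9,11,13.

6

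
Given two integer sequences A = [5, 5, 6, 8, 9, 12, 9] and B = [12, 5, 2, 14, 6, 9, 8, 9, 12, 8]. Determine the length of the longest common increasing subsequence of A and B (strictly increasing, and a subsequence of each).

5

A longest common strictly increasing subsequence is 5, 6, 8, 9, 12 (length 5); it appears in order in both A and B, and no longer such subsequence exists.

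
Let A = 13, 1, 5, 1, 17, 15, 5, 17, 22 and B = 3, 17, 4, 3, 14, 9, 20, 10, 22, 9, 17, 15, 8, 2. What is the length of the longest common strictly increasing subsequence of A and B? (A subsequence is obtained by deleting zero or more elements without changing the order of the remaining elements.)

A longest common strictly increasing subsequence is 17, 22 (length 2); it appears in order in both A and B, and no longer such subsequence exists.

2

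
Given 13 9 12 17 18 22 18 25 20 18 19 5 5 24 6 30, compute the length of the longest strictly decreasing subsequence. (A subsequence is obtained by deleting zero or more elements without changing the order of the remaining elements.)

4

Let dp[i] be the longest decreasing subsequence ending at position i. Then dp = [1, 2, 2, 1, 1, 1, 2, 1, 2, 3, 3, 4, 4, 2, 4, 1].
The maximum is 4; one witness is 22, 20, 18, 5 at positions 6,9,10,12.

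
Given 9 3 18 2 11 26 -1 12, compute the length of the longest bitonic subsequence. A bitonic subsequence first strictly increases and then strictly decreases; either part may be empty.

Let inc[i] be the LIS ending at i and dec[i] the longest strictly decreasing subsequence starting at i. inc = [1, 1, 2, 1, 2, 3, 1, 3], dec = [4, 3, 3, 2, 2, 2, 1, 1].
max_i inc[i]+dec[i]−1 = 4, with one witness 9, 3, 2, -1.

4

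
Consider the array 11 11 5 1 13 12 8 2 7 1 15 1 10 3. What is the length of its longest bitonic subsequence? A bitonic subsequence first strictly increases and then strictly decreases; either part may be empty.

6

Let inc[i] be the LIS ending at i and dec[i] the longest strictly decreasing subsequence starting at i. inc = [1, 1, 1, 1, 2, 2, 2, 2, 3, 1, 4, 1, 4, 3], dec = [4, 4, 3, 1, 5, 4, 3, 2, 2, 1, 3, 1, 2, 1].
max_i inc[i]+dec[i]−1 = 6, with one witness 11, 13, 12, 8, 7, 3.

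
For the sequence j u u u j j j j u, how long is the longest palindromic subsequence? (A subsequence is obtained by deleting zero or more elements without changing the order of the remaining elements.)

Using dp[i][j] = 2 + dp[i+1][j−1] if the ends match, else max(dp[i+1][j], dp[i][j−1]):
dp[1][9] = 6. A witness is ujjjju at positions 2,5,6,7,8,9.

6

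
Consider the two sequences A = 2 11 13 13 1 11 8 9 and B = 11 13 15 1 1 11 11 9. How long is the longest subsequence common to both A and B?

Backtracking the LCS table gives one alignment: 11 (A2,B1) → 13 (A3,B2) → 1 (A5,B5) → 11 (A6,B7) → 9 (A8,B8).
So the longest common subsequence has length 5.

5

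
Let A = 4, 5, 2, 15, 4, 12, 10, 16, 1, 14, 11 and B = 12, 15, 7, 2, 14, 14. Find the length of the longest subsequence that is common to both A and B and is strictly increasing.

2

For each value that appears in both, track the longest common increasing run ending there.
The best achievable length is 2; one witness is 12, 14 (A-positions 6,10, B-positions 1,5).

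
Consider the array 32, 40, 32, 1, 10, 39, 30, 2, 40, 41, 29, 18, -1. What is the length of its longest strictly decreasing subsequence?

One longest decreasing subsequence is 40, 32, 30, 29, 18, -1 (positions 2,3,7,11,12,13), of length 6; no longer one exists.

6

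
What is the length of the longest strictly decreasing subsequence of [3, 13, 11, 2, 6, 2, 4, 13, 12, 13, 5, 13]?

Scanning left to right, the best length ending at each element is: 3→1, 13→1, 11→2, 2→3, 6→3, 2→4, 4→4, 13→1, 12→2, 13→1, 5→4, 13→1.
So the longest decreasing subsequence has length 4, e.g. 13, 11, 6, 2.

4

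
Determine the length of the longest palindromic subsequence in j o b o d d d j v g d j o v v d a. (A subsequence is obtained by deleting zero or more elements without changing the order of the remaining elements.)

One longest palindromic subsequence is oddddo (positions 4,5,6,7,11,13); it reads the same forward and backward, and the interval DP gives dp[1][17] = 6.

6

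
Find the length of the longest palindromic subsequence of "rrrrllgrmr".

One longest palindromic subsequence is rrllrr (positions 1,4,5,6,8,10); it reads the same forward and backward, and the interval DP gives dp[1][10] = 6.

6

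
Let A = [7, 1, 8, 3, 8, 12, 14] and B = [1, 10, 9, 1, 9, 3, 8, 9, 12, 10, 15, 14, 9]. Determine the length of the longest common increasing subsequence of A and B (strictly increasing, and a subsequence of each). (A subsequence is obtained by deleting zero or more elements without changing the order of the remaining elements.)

5

For each value that appears in both, track the longest common increasing run ending there.
The best achievable length is 5; one witness is 1, 3, 8, 12, 14 (A-positions 2,4,5,6,7, B-positions 1,6,7,9,12).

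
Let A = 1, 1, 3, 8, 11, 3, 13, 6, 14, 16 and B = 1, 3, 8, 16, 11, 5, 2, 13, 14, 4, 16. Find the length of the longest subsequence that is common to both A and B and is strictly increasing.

7

A longest common strictly increasing subsequence is 1, 3, 8, 11, 13, 14, 16 (length 7); it appears in order in both A and B, and no longer such subsequence exists.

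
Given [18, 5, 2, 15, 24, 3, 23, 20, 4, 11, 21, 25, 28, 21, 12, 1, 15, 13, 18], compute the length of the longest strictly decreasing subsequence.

5

One longest decreasing subsequence is 24, 23, 20, 4, 1 (positions 5,7,8,9,16), of length 5; no longer one exists.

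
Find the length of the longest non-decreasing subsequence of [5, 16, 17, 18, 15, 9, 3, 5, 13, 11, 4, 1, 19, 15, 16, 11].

5

One longest non-decreasing subsequence is 5, 16, 17, 18, 19 (positions 1,2,3,4,13), of length 5; no longer one exists.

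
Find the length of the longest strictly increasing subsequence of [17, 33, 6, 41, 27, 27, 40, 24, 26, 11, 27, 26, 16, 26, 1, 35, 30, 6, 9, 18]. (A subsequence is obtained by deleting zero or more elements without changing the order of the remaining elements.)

5

Scanning left to right, the best length ending at each element is: 17→1, 33→2, 6→1, 41→3, 27→2, 27→2, 40→3, 24→2, 26→3, 11→2, 27→4, 26→3, 16→3, 26→4, 1→1, 35→5, 30→5, 6→2, 9→3, 18→4.
So the longest increasing subsequence has length 5, e.g. 17, 24, 26, 27, 35.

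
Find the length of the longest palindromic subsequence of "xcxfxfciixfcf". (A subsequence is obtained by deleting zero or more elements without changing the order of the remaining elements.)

8

One longest palindromic subsequence is cfxiixfc (positions 2,4,5,8,9,10,11,12); it reads the same forward and backward, and the interval DP gives dp[1][13] = 8.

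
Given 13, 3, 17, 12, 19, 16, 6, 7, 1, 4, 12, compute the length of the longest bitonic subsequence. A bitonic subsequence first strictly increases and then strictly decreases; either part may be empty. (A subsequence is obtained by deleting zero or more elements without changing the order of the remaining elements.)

Let inc[i] be the LIS ending at i and dec[i] the longest strictly decreasing subsequence starting at i. inc = [1, 1, 2, 2, 3, 3, 2, 3, 1, 2, 4], dec = [4, 2, 4, 3, 4, 3, 2, 2, 1, 1, 1].
max_i inc[i]+dec[i]−1 = 6, with one witness 13, 17, 19, 16, 7, 4.

6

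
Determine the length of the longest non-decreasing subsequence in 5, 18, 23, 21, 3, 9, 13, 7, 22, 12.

4

Let dp[i] be the longest non-decreasing subsequence ending at position i. Then dp = [1, 2, 3, 3, 1, 2, 3, 2, 4, 3].
The maximum is 4; one witness is 5, 18, 21, 22 at positions 1,2,4,9.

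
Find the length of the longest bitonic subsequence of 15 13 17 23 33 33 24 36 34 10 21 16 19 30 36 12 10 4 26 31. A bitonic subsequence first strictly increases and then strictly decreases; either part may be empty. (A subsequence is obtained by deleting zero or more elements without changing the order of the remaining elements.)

One longest bitonic subsequence is 15, 17, 23, 33, 36, 34, 21, 19, 12, 10, 4 (positions 1,3,4,5,8,9,11,13,16,17,18): it rises to 36 then falls. Length 11 is optimal.

11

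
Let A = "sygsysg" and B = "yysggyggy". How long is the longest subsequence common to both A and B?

4

A longest common subsequence is sygy (length 4); the LCS DP confirms no longer common subsequence exists.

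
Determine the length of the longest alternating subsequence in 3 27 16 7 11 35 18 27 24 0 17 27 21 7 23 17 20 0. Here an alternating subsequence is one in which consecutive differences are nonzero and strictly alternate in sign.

13

A longest alternating subsequence is 3, 27, 16, 35, 18, 27, 24, 27, 21, 23, 17, 20, 0 (positions 1,2,3,6,7,8,9,12,13,15,16,17,18); its 12 consecutive differences strictly alternate in sign, and length 13 is optimal.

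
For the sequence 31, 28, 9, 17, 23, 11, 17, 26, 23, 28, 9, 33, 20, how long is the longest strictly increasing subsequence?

Let dp[i] be the longest increasing subsequence ending at position i. Then dp = [1, 1, 1, 2, 3, 2, 3, 4, 4, 5, 1, 6, 4].
The maximum is 6; one witness is 9, 17, 23, 26, 28, 33 at positions 3,4,5,8,10,12.

6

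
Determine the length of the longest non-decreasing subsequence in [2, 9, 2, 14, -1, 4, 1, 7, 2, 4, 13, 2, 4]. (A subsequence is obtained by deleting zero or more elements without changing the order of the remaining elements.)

5

Let dp[i] be the longest non-decreasing subsequence ending at position i. Then dp = [1, 2, 2, 3, 1, 3, 2, 4, 3, 4, 5, 4, 5].
The maximum is 5; one witness is 2, 2, 4, 7, 13 at positions 1,3,6,8,11.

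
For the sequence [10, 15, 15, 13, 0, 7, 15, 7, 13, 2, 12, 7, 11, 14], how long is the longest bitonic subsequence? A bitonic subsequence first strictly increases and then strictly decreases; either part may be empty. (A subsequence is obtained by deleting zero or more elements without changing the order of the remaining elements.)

One longest bitonic subsequence is 10, 13, 15, 13, 12, 11 (positions 1,4,7,9,11,13): it rises to 15 then falls. Length 6 is optimal.

6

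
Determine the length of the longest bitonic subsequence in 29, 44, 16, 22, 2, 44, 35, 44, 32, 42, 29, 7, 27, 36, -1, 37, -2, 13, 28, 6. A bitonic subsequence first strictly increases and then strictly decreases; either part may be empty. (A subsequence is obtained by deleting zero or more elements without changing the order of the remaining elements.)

9

Let inc[i] be the LIS ending at i and dec[i] the longest strictly decreasing subsequence starting at i. inc = [1, 2, 1, 2, 1, 3, 3, 4, 3, 4, 3, 2, 3, 4, 1, 5, 1, 3, 4, 2], dec = [5, 7, 4, 4, 3, 7, 6, 6, 5, 5, 4, 3, 3, 3, 2, 3, 1, 2, 2, 1].
max_i inc[i]+dec[i]−1 = 9, with one witness 16, 22, 44, 35, 32, 29, 27, 13, 6.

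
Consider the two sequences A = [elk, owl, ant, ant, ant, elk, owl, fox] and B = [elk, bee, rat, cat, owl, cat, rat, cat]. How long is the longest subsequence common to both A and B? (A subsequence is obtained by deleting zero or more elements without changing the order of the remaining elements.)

Backtracking the LCS table gives one alignment: elk (A1,B1) → owl (A2,B5).
So the longest common subsequence has length 2.

2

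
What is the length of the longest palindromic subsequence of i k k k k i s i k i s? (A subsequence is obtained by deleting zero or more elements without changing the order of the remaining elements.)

Using dp[i][j] = 2 + dp[i+1][j−1] if the ends match, else max(dp[i+1][j], dp[i][j−1]):
dp[1][11] = 7. A witness is ikisiki at positions 1,2,6,7,8,9,10.

7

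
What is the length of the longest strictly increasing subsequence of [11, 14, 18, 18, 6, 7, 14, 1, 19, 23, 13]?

Let dp[i] be the longest increasing subsequence ending at position i. Then dp = [1, 2, 3, 3, 1, 2, 3, 1, 4, 5, 3].
The maximum is 5; one witness is 11, 14, 18, 19, 23 at positions 1,2,3,9,10.

5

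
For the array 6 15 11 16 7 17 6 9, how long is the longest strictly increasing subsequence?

Let dp[i] be the longest increasing subsequence ending at position i. Then dp = [1, 2, 2, 3, 2, 4, 1, 3].
The maximum is 4; one witness is 6, 15, 16, 17 at positions 1,2,4,6.

4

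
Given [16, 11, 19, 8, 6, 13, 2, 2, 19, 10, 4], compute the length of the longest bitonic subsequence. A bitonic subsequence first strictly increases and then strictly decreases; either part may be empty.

5

One longest bitonic subsequence is 16, 11, 8, 6, 4 (positions 1,2,4,5,11): it rises to 16 then falls. Length 5 is optimal.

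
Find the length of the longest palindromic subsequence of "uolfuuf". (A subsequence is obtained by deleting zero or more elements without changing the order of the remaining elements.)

4

One longest palindromic subsequence is fuuf (positions 4,5,6,7); it reads the same forward and backward, and the interval DP gives dp[1][7] = 4.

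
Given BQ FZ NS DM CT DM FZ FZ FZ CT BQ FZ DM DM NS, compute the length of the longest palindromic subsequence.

10

Using dp[i][j] = 2 + dp[i+1][j−1] if the ends match, else max(dp[i+1][j], dp[i][j−1]):
dp[1][15] = 10. A witness is NS DM DM FZ FZ FZ FZ DM DM NS at positions 3,4,6,7,8,9,12,13,14,15.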